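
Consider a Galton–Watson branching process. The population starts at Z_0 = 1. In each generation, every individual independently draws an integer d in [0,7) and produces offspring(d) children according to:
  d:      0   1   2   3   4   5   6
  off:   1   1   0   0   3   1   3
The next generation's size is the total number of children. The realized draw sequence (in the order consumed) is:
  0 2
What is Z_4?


0

gen 0: Z_0=1, draws=[0], offspring=[1], Z_1=1
gen 1: Z_1=1, draws=[2], offspring=[0], Z_2=0
gen 2: Z_2=0, draws=[], offspring=[], Z_3=0
gen 3: Z_3=0, draws=[], offspring=[], Z_4=0


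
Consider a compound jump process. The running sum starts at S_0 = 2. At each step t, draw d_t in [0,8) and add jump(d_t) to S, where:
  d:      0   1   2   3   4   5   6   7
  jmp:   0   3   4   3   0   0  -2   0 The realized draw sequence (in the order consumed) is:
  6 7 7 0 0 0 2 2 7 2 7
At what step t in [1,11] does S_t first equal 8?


8

t=0: S=2, d=6, jump=-2, S_1=0
t=1: S=0, d=7, jump=0, S_2=0
t=2: S=0, d=7, jump=0, S_3=0
t=3: S=0, d=0, jump=0, S_4=0
t=4: S=0, d=0, jump=0, S_5=0
t=5: S=0, d=0, jump=0, S_6=0
t=6: S=0, d=2, jump=4, S_7=4
t=7: S=4, d=2, jump=4, S_8=8
t=8: S=8, d=7, jump=0, S_9=8
t=9: S=8, d=2, jump=4, S_10=12
t=10: S=12, d=7, jump=0, S_11=12


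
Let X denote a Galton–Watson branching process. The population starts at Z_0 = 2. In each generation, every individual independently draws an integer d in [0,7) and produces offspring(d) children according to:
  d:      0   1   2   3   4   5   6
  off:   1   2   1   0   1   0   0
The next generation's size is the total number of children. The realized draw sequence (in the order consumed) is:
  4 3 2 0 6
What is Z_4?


0

gen 0: Z_0=2, draws=[4, 3], offspring=[1, 0], Z_1=1
gen 1: Z_1=1, draws=[2], offspring=[1], Z_2=1
gen 2: Z_2=1, draws=[0], offspring=[1], Z_3=1
gen 3: Z_3=1, draws=[6], offspring=[0], Z_4=0


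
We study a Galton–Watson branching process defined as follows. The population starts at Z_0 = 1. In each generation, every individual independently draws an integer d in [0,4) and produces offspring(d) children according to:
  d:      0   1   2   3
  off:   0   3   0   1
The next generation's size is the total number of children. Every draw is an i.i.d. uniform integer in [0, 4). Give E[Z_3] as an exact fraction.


Outcome values over d=0..3: [0, 3, 0, 1]
Σy = 4, Σy² = 10, M = 4
μ = 4/4 = 1,  σ² = 10/4 − (1)² = 3/2
E[Z_0] = 1
E[Z_1] = 1·E[Z_0] = 1
E[Z_2] = 1·E[Z_1] = 1
E[Z_3] = 1·E[Z_2] = 1

1


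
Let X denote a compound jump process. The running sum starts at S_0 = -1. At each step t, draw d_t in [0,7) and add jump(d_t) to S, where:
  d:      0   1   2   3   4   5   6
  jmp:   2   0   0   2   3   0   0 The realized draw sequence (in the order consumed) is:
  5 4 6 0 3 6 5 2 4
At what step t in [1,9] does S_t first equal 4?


4

t=0: S=-1, d=5, jump=0, S_1=-1
t=1: S=-1, d=4, jump=3, S_2=2
t=2: S=2, d=6, jump=0, S_3=2
t=3: S=2, d=0, jump=2, S_4=4
t=4: S=4, d=3, jump=2, S_5=6
t=5: S=6, d=6, jump=0, S_6=6
t=6: S=6, d=5, jump=0, S_7=6
t=7: S=6, d=2, jump=0, S_8=6
t=8: S=6, d=4, jump=3, S_9=9


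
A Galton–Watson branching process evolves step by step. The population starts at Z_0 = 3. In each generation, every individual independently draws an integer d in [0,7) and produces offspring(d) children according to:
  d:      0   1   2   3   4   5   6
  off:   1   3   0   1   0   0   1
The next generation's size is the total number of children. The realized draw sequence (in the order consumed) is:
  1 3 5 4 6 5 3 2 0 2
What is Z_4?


0

gen 0: Z_0=3, draws=[1, 3, 5], offspring=[3, 1, 0], Z_1=4
gen 1: Z_1=4, draws=[4, 6, 5, 3], offspring=[0, 1, 0, 1], Z_2=2
gen 2: Z_2=2, draws=[2, 0], offspring=[0, 1], Z_3=1
gen 3: Z_3=1, draws=[2], offspring=[0], Z_4=0


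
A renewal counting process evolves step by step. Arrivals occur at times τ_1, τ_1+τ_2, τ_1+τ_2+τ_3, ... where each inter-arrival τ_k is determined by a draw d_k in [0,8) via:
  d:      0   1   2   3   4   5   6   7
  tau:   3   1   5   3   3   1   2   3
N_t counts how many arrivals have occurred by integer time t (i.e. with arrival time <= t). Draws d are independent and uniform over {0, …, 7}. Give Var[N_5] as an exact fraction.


589215/1048576

Inter-arrival values over d=0..7: [3, 1, 5, 3, 3, 1, 2, 3]
Each d has probability 1/8, so the pmf of τ is: f(1) = 1/4, f(2) = 1/8, f(3) = 1/2, f(5) = 1/8
Let p_n(j) = P(N_n = j), with p_0 = [1]. Condition on τ_1: p_n(0) = P(τ > n), and for j >= 1, p_n(j) = Σ_{k<=n} f(k)·p_{n−k}(j−1)
p_1 = [3/4, 1/4]  (j = 0..1)
p_2 = [5/8, 5/16, 1/16]  (j = 0..2)
p_3 = [1/8, 3/4, 7/64, 1/64]  (j = 0..3)
p_4 = [1/8, 31/64, 45/128, 9/256, 1/256]  (j = 0..4)
p_5 = [0, 31/64, 95/256, 17/128, 11/1024, 1/1024]  (j = 0..5)
E[N_5] = Σ j·p_5(j) = 1713/1024;  E[N_5²] = Σ j²·p_5(j) = 3441/1024
Var[N_5] = 3441/1024 − (1713/1024)² = 589215/1048576


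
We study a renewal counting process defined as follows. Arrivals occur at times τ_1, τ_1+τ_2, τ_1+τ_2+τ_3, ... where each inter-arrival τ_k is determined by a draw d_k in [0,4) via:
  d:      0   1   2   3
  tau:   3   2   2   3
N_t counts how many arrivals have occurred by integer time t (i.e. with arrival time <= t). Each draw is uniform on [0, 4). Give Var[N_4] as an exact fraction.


3/16

Inter-arrival values over d=0..3: [3, 2, 2, 3]
Each d has probability 1/4, so the pmf of τ is: f(2) = 1/2, f(3) = 1/2
Let p_n(j) = P(N_n = j), with p_0 = [1]. Condition on τ_1: p_n(0) = P(τ > n), and for j >= 1, p_n(j) = Σ_{k<=n} f(k)·p_{n−k}(j−1)
p_1 = [1]  (j = 0)
p_2 = [1/2, 1/2]  (j = 0..1)
p_3 = [0, 1]  (j = 0..1)
p_4 = [0, 3/4, 1/4]  (j = 0..2)
E[N_4] = Σ j·p_4(j) = 5/4;  E[N_4²] = Σ j²·p_4(j) = 7/4
Var[N_4] = 7/4 − (5/4)² = 3/16


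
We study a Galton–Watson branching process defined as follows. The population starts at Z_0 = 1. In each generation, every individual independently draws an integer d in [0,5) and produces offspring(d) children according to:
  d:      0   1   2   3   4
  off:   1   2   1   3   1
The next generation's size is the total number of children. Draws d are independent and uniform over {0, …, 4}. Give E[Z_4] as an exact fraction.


4096/625

Outcome values over d=0..4: [1, 2, 1, 3, 1]
Σy = 8, Σy² = 16, M = 5
μ = 8/5 = 8/5,  σ² = 16/5 − (8/5)² = 16/25
E[Z_0] = 1
E[Z_1] = 8/5·E[Z_0] = 8/5
E[Z_2] = 8/5·E[Z_1] = 64/25
E[Z_3] = 8/5·E[Z_2] = 512/125
E[Z_4] = 8/5·E[Z_3] = 4096/625


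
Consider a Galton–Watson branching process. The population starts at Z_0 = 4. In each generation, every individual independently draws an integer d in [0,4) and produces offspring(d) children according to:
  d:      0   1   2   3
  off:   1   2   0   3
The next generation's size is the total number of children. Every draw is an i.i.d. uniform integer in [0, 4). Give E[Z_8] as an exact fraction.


6561/64

Outcome values over d=0..3: [1, 2, 0, 3]
Σy = 6, Σy² = 14, M = 4
μ = 6/4 = 3/2,  σ² = 14/4 − (3/2)² = 5/4
E[Z_0] = 4
E[Z_1] = 3/2·E[Z_0] = 6
E[Z_2] = 3/2·E[Z_1] = 9
E[Z_3] = 3/2·E[Z_2] = 27/2
E[Z_4] = 3/2·E[Z_3] = 81/4
E[Z_5] = 3/2·E[Z_4] = 243/8
E[Z_6] = 3/2·E[Z_5] = 729/16
E[Z_7] = 3/2·E[Z_6] = 2187/32
E[Z_8] = 3/2·E[Z_7] = 6561/64


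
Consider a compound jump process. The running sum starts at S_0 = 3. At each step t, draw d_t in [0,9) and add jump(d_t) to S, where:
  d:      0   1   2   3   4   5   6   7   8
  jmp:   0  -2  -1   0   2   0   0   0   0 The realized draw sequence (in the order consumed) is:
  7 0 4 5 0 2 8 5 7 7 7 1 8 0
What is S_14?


t=0: S=3, d=7, jump=0, S_1=3
t=1: S=3, d=0, jump=0, S_2=3
t=2: S=3, d=4, jump=2, S_3=5
t=3: S=5, d=5, jump=0, S_4=5
t=4: S=5, d=0, jump=0, S_5=5
t=5: S=5, d=2, jump=-1, S_6=4
t=6: S=4, d=8, jump=0, S_7=4
t=7: S=4, d=5, jump=0, S_8=4
t=8: S=4, d=7, jump=0, S_9=4
t=9: S=4, d=7, jump=0, S_10=4
t=10: S=4, d=7, jump=0, S_11=4
t=11: S=4, d=1, jump=-2, S_12=2
t=12: S=2, d=8, jump=0, S_13=2
t=13: S=2, d=0, jump=0, S_14=2

2


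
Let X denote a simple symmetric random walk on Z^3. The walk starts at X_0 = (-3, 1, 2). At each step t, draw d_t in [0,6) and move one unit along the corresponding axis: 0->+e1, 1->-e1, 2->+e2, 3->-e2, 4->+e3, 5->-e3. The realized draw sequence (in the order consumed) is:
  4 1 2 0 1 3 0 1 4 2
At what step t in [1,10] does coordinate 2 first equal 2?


3

t=0: X=(-3, 1, 2), d=4 → +e3, X_1=(-3, 1, 3)
t=1: X=(-3, 1, 3), d=1 → -e1, X_2=(-4, 1, 3)
t=2: X=(-4, 1, 3), d=2 → +e2, X_3=(-4, 2, 3)
t=3: X=(-4, 2, 3), d=0 → +e1, X_4=(-3, 2, 3)
t=4: X=(-3, 2, 3), d=1 → -e1, X_5=(-4, 2, 3)
t=5: X=(-4, 2, 3), d=3 → -e2, X_6=(-4, 1, 3)
t=6: X=(-4, 1, 3), d=0 → +e1, X_7=(-3, 1, 3)
t=7: X=(-3, 1, 3), d=1 → -e1, X_8=(-4, 1, 3)
t=8: X=(-4, 1, 3), d=4 → +e3, X_9=(-4, 1, 4)
t=9: X=(-4, 1, 4), d=2 → +e2, X_10=(-4, 2, 4)


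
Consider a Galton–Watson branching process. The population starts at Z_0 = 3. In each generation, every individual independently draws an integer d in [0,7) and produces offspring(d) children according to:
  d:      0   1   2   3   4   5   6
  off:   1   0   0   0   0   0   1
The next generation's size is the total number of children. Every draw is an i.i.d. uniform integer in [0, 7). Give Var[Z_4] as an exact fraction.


114480/5764801

Outcome values over d=0..6: [1, 0, 0, 0, 0, 0, 1]
Σy = 2, Σy² = 2, M = 7
μ = 2/7 = 2/7,  σ² = 2/7 − (2/7)² = 10/49
V_0 = 0, E_0 = 3
V_1 = 10/49·E_0 + (2/7)²·V_0 = 30/49;  E_1 = 6/7
V_2 = 10/49·E_1 + (2/7)²·V_1 = 540/2401;  E_2 = 12/49
V_3 = 10/49·E_2 + (2/7)²·V_2 = 8040/117649;  E_3 = 24/343
V_4 = 10/49·E_3 + (2/7)²·V_3 = 114480/5764801;  E_4 = 48/2401


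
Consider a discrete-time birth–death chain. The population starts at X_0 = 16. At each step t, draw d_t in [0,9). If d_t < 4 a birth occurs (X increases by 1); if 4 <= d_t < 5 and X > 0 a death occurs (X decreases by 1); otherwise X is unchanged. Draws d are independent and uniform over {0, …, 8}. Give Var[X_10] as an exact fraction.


40/9

X can drop by at most 1 per step and X_0 = 16 > T = 10, so X_t >= 16 − t >= 6 > 0 for every t <= 10: the floor at 0 (the 'and X > 0' condition) never binds. Hence X_10 = X_0 + Σ_{t<10} Y_t with i.i.d. increments Y_t = y(d_t) ∈ {+1, −1, 0}.
Outcome values over d=0..8: [1, 1, 1, 1, -1, 0, 0, 0, 0]
Σy = 3, Σy² = 5, M = 9
μ = 3/9 = 1/3,  σ² = 5/9 − (1/3)² = 4/9
Independent increments: Var[X_10] = 10·σ² = 10·(4/9) = 40/9


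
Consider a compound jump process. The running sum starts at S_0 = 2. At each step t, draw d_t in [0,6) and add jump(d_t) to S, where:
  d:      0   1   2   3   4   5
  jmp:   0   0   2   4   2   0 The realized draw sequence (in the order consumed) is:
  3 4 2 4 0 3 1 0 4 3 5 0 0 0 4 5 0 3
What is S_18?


28

t=0: S=2, d=3, jump=4, S_1=6
t=1: S=6, d=4, jump=2, S_2=8
t=2: S=8, d=2, jump=2, S_3=10
t=3: S=10, d=4, jump=2, S_4=12
t=4: S=12, d=0, jump=0, S_5=12
t=5: S=12, d=3, jump=4, S_6=16
t=6: S=16, d=1, jump=0, S_7=16
t=7: S=16, d=0, jump=0, S_8=16
t=8: S=16, d=4, jump=2, S_9=18
t=9: S=18, d=3, jump=4, S_10=22
t=10: S=22, d=5, jump=0, S_11=22
t=11: S=22, d=0, jump=0, S_12=22
t=12: S=22, d=0, jump=0, S_13=22
t=13: S=22, d=0, jump=0, S_14=22
t=14: S=22, d=4, jump=2, S_15=24
t=15: S=24, d=5, jump=0, S_16=24
t=16: S=24, d=0, jump=0, S_17=24
t=17: S=24, d=3, jump=4, S_18=28


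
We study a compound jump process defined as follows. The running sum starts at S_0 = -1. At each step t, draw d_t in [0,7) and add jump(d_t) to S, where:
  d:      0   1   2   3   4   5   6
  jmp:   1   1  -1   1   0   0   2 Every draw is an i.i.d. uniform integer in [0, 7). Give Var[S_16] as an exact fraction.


Outcome values over d=0..6: [1, 1, -1, 1, 0, 0, 2]
Σy = 4, Σy² = 8, M = 7
μ = 4/7 = 4/7,  σ² = 8/7 − (4/7)² = 40/49
Independent increments: Var[S_16] = 16·σ² = 16·(40/49) = 640/49

640/49


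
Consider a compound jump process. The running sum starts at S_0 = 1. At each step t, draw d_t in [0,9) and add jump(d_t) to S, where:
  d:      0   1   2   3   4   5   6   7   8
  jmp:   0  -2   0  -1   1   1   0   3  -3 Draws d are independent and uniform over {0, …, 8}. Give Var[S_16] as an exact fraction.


3584/81

Outcome values over d=0..8: [0, -2, 0, -1, 1, 1, 0, 3, -3]
Σy = -1, Σy² = 25, M = 9
μ = -1/9 = -1/9,  σ² = 25/9 − (-1/9)² = 224/81
Independent increments: Var[S_16] = 16·σ² = 16·(224/81) = 3584/81


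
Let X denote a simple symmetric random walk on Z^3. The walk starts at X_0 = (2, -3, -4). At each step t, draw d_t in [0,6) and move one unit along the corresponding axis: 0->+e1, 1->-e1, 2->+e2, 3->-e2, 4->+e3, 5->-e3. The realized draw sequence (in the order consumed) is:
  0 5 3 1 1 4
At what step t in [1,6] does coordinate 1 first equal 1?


5

t=0: X=(2, -3, -4), d=0 → +e1, X_1=(3, -3, -4)
t=1: X=(3, -3, -4), d=5 → -e3, X_2=(3, -3, -5)
t=2: X=(3, -3, -5), d=3 → -e2, X_3=(3, -4, -5)
t=3: X=(3, -4, -5), d=1 → -e1, X_4=(2, -4, -5)
t=4: X=(2, -4, -5), d=1 → -e1, X_5=(1, -4, -5)
t=5: X=(1, -4, -5), d=4 → +e3, X_6=(1, -4, -4)


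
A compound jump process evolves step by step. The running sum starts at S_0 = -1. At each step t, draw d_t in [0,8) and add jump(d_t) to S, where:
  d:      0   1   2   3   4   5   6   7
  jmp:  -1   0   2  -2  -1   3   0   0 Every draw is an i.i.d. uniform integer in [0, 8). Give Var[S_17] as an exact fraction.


Outcome values over d=0..7: [-1, 0, 2, -2, -1, 3, 0, 0]
Σy = 1, Σy² = 19, M = 8
μ = 1/8 = 1/8,  σ² = 19/8 − (1/8)² = 151/64
Independent increments: Var[S_17] = 17·σ² = 17·(151/64) = 2567/64

2567/64


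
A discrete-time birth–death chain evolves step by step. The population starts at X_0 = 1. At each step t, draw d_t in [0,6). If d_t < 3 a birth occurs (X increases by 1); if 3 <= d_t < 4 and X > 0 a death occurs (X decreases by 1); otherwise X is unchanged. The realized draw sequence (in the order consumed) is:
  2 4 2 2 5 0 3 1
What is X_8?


5

t=0: X=1, d=2 → birth, X_1=2
t=1: X=2, d=4 → hold, X_2=2
t=2: X=2, d=2 → birth, X_3=3
t=3: X=3, d=2 → birth, X_4=4
t=4: X=4, d=5 → hold, X_5=4
t=5: X=4, d=0 → birth, X_6=5
t=6: X=5, d=3 → death, X_7=4
t=7: X=4, d=1 → birth, X_8=5


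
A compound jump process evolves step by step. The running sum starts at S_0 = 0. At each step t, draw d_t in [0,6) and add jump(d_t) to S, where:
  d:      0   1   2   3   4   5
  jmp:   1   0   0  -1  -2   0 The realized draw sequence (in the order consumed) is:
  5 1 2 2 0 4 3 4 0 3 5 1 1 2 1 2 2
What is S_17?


-4

t=0: S=0, d=5, jump=0, S_1=0
t=1: S=0, d=1, jump=0, S_2=0
t=2: S=0, d=2, jump=0, S_3=0
t=3: S=0, d=2, jump=0, S_4=0
t=4: S=0, d=0, jump=1, S_5=1
t=5: S=1, d=4, jump=-2, S_6=-1
t=6: S=-1, d=3, jump=-1, S_7=-2
t=7: S=-2, d=4, jump=-2, S_8=-4
t=8: S=-4, d=0, jump=1, S_9=-3
t=9: S=-3, d=3, jump=-1, S_10=-4
t=10: S=-4, d=5, jump=0, S_11=-4
t=11: S=-4, d=1, jump=0, S_12=-4
t=12: S=-4, d=1, jump=0, S_13=-4
t=13: S=-4, d=2, jump=0, S_14=-4
t=14: S=-4, d=1, jump=0, S_15=-4
t=15: S=-4, d=2, jump=0, S_16=-4
t=16: S=-4, d=2, jump=0, S_17=-4


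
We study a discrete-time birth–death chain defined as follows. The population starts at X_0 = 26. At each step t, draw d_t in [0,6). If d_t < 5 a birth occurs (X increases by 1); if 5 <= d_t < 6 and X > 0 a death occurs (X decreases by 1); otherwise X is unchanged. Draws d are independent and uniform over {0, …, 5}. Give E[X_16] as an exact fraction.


X can drop by at most 1 per step and X_0 = 26 > T = 16, so X_t >= 26 − t >= 10 > 0 for every t <= 16: the floor at 0 (the 'and X > 0' condition) never binds. Hence X_16 = X_0 + Σ_{t<16} Y_t with i.i.d. increments Y_t = y(d_t) ∈ {+1, −1, 0}.
Outcome values over d=0..5: [1, 1, 1, 1, 1, -1]
Σy = 4, Σy² = 6, M = 6
μ = 4/6 = 2/3,  σ² = 6/6 − (2/3)² = 5/9
E[X_16] = 26 + 16·(2/3) = 110/3

110/3


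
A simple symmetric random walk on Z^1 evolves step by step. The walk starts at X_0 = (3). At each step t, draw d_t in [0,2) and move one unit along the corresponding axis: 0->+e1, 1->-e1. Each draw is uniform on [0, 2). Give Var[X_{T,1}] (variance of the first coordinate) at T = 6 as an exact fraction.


6

Outcome values over d=0..1: [1, -1]
Σy = 0, Σy² = 2, M = 2
μ = 0/2 = 0,  σ² = 2/2 − (0)² = 1
Independent increments: Var[X_6] = 6·σ² = 6·(1) = 6


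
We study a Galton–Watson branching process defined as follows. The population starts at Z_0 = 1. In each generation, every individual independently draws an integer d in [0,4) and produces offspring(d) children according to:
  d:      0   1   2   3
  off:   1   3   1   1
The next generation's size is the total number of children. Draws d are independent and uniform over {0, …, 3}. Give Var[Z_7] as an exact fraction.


Outcome values over d=0..3: [1, 3, 1, 1]
Σy = 6, Σy² = 12, M = 4
μ = 6/4 = 3/2,  σ² = 12/4 − (3/2)² = 3/4
V_0 = 0, E_0 = 1
V_1 = 3/4·E_0 + (3/2)²·V_0 = 3/4;  E_1 = 3/2
V_2 = 3/4·E_1 + (3/2)²·V_1 = 45/16;  E_2 = 9/4
V_3 = 3/4·E_2 + (3/2)²·V_2 = 513/64;  E_3 = 27/8
V_4 = 3/4·E_3 + (3/2)²·V_3 = 5265/256;  E_4 = 81/16
V_5 = 3/4·E_4 + (3/2)²·V_4 = 51273/1024;  E_5 = 243/32
V_6 = 3/4·E_5 + (3/2)²·V_5 = 484785/4096;  E_6 = 729/64
V_7 = 3/4·E_6 + (3/2)²·V_6 = 4503033/16384;  E_7 = 2187/128

4503033/16384


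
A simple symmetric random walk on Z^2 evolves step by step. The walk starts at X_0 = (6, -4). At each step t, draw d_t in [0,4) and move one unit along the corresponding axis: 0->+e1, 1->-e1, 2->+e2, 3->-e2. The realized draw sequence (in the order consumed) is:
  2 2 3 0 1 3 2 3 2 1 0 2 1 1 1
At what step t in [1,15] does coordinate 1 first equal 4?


t=0: X=(6, -4), d=2 → +e2, X_1=(6, -3)
t=1: X=(6, -3), d=2 → +e2, X_2=(6, -2)
t=2: X=(6, -2), d=3 → -e2, X_3=(6, -3)
t=3: X=(6, -3), d=0 → +e1, X_4=(7, -3)
t=4: X=(7, -3), d=1 → -e1, X_5=(6, -3)
t=5: X=(6, -3), d=3 → -e2, X_6=(6, -4)
t=6: X=(6, -4), d=2 → +e2, X_7=(6, -3)
t=7: X=(6, -3), d=3 → -e2, X_8=(6, -4)
t=8: X=(6, -4), d=2 → +e2, X_9=(6, -3)
t=9: X=(6, -3), d=1 → -e1, X_10=(5, -3)
t=10: X=(5, -3), d=0 → +e1, X_11=(6, -3)
t=11: X=(6, -3), d=2 → +e2, X_12=(6, -2)
t=12: X=(6, -2), d=1 → -e1, X_13=(5, -2)
t=13: X=(5, -2), d=1 → -e1, X_14=(4, -2)
t=14: X=(4, -2), d=1 → -e1, X_15=(3, -2)

14


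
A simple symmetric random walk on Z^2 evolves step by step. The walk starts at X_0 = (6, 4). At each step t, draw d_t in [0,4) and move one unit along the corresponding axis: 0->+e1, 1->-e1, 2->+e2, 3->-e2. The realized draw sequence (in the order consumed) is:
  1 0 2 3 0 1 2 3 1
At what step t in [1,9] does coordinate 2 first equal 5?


t=0: X=(6, 4), d=1 → -e1, X_1=(5, 4)
t=1: X=(5, 4), d=0 → +e1, X_2=(6, 4)
t=2: X=(6, 4), d=2 → +e2, X_3=(6, 5)
t=3: X=(6, 5), d=3 → -e2, X_4=(6, 4)
t=4: X=(6, 4), d=0 → +e1, X_5=(7, 4)
t=5: X=(7, 4), d=1 → -e1, X_6=(6, 4)
t=6: X=(6, 4), d=2 → +e2, X_7=(6, 5)
t=7: X=(6, 5), d=3 → -e2, X_8=(6, 4)
t=8: X=(6, 4), d=1 → -e1, X_9=(5, 4)

3


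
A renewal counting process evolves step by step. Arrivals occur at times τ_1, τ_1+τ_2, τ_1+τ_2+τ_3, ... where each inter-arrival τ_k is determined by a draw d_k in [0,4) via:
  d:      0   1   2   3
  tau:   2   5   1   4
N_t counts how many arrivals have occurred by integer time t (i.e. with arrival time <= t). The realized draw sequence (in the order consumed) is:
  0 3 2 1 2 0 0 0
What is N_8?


3

draw d_1=0: τ_1=2, arrival time A_1=2
draw d_2=3: τ_2=4, arrival time A_2=6
draw d_3=2: τ_3=1, arrival time A_3=7
draw d_4=1: τ_4=5, arrival time A_4=12
draw d_5=2: τ_5=1, arrival time A_5=13
draw d_6=0: τ_6=2, arrival time A_6=15
draw d_7=0: τ_7=2, arrival time A_7=17
draw d_8=0: τ_8=2, arrival time A_8=19
N_t over t=0..8: 0:0 1:0 2:1 3:1 4:1 5:1 6:2 7:3 8:3


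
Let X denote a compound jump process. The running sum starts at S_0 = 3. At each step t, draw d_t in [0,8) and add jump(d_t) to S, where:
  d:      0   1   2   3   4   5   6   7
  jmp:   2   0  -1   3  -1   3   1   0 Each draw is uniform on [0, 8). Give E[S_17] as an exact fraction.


143/8

Outcome values over d=0..7: [2, 0, -1, 3, -1, 3, 1, 0]
Σy = 7, Σy² = 25, M = 8
μ = 7/8 = 7/8,  σ² = 25/8 − (7/8)² = 151/64
E[S_17] = 3 + 17·(7/8) = 143/8


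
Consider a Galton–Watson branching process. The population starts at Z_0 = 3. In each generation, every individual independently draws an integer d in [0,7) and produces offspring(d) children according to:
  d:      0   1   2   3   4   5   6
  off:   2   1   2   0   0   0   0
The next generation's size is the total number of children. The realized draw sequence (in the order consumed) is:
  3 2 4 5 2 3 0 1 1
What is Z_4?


gen 0: Z_0=3, draws=[3, 2, 4], offspring=[0, 2, 0], Z_1=2
gen 1: Z_1=2, draws=[5, 2], offspring=[0, 2], Z_2=2
gen 2: Z_2=2, draws=[3, 0], offspring=[0, 2], Z_3=2
gen 3: Z_3=2, draws=[1, 1], offspring=[1, 1], Z_4=2

2


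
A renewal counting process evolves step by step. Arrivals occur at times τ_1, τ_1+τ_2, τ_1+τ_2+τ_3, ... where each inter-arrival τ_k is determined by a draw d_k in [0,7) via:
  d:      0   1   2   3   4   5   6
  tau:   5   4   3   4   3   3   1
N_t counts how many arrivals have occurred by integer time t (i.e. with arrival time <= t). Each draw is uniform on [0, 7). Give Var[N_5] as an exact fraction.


Inter-arrival values over d=0..6: [5, 4, 3, 4, 3, 3, 1]
Each d has probability 1/7, so the pmf of τ is: f(1) = 1/7, f(3) = 3/7, f(4) = 2/7, f(5) = 1/7
Let p_n(j) = P(N_n = j), with p_0 = [1]. Condition on τ_1: p_n(0) = P(τ > n), and for j >= 1, p_n(j) = Σ_{k<=n} f(k)·p_{n−k}(j−1)
p_1 = [6/7, 1/7]  (j = 0..1)
p_2 = [6/7, 6/49, 1/49]  (j = 0..2)
p_3 = [3/7, 27/49, 6/343, 1/343]  (j = 0..3)
p_4 = [1/7, 5/7, 48/343, 6/2401, 1/2401]  (j = 0..4)
p_5 = [0, 38/49, 67/343, 69/2401, 6/16807, 1/16807]  (j = 0..5)
E[N_5] = Σ j·p_5(j) = 21078/16807;  E[N_5²] = Σ j²·p_5(j) = 30634/16807
Var[N_5] = 30634/16807 − (21078/16807)² = 70583554/282475249

70583554/282475249


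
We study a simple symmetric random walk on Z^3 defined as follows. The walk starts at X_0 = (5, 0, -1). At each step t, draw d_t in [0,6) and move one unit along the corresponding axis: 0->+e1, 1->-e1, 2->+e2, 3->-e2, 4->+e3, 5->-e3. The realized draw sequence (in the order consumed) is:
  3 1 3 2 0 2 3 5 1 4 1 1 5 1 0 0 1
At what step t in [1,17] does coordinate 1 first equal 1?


14

t=0: X=(5, 0, -1), d=3 → -e2, X_1=(5, -1, -1)
t=1: X=(5, -1, -1), d=1 → -e1, X_2=(4, -1, -1)
t=2: X=(4, -1, -1), d=3 → -e2, X_3=(4, -2, -1)
t=3: X=(4, -2, -1), d=2 → +e2, X_4=(4, -1, -1)
t=4: X=(4, -1, -1), d=0 → +e1, X_5=(5, -1, -1)
t=5: X=(5, -1, -1), d=2 → +e2, X_6=(5, 0, -1)
t=6: X=(5, 0, -1), d=3 → -e2, X_7=(5, -1, -1)
t=7: X=(5, -1, -1), d=5 → -e3, X_8=(5, -1, -2)
t=8: X=(5, -1, -2), d=1 → -e1, X_9=(4, -1, -2)
t=9: X=(4, -1, -2), d=4 → +e3, X_10=(4, -1, -1)
t=10: X=(4, -1, -1), d=1 → -e1, X_11=(3, -1, -1)
t=11: X=(3, -1, -1), d=1 → -e1, X_12=(2, -1, -1)
t=12: X=(2, -1, -1), d=5 → -e3, X_13=(2, -1, -2)
t=13: X=(2, -1, -2), d=1 → -e1, X_14=(1, -1, -2)
t=14: X=(1, -1, -2), d=0 → +e1, X_15=(2, -1, -2)
t=15: X=(2, -1, -2), d=0 → +e1, X_16=(3, -1, -2)
t=16: X=(3, -1, -2), d=1 → -e1, X_17=(2, -1, -2)


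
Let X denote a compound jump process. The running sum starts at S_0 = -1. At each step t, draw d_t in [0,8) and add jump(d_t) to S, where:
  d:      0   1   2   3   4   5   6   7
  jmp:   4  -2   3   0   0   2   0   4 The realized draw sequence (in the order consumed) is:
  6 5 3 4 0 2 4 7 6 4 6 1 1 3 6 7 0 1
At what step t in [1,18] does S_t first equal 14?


18

t=0: S=-1, d=6, jump=0, S_1=-1
t=1: S=-1, d=5, jump=2, S_2=1
t=2: S=1, d=3, jump=0, S_3=1
t=3: S=1, d=4, jump=0, S_4=1
t=4: S=1, d=0, jump=4, S_5=5
t=5: S=5, d=2, jump=3, S_6=8
t=6: S=8, d=4, jump=0, S_7=8
t=7: S=8, d=7, jump=4, S_8=12
t=8: S=12, d=6, jump=0, S_9=12
t=9: S=12, d=4, jump=0, S_10=12
t=10: S=12, d=6, jump=0, S_11=12
t=11: S=12, d=1, jump=-2, S_12=10
t=12: S=10, d=1, jump=-2, S_13=8
t=13: S=8, d=3, jump=0, S_14=8
t=14: S=8, d=6, jump=0, S_15=8
t=15: S=8, d=7, jump=4, S_16=12
t=16: S=12, d=0, jump=4, S_17=16
t=17: S=16, d=1, jump=-2, S_18=14


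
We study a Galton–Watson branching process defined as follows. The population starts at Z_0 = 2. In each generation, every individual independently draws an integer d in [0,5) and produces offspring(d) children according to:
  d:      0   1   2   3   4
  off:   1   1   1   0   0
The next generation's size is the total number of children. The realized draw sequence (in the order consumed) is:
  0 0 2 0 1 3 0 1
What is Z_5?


1

gen 0: Z_0=2, draws=[0, 0], offspring=[1, 1], Z_1=2
gen 1: Z_1=2, draws=[2, 0], offspring=[1, 1], Z_2=2
gen 2: Z_2=2, draws=[1, 3], offspring=[1, 0], Z_3=1
gen 3: Z_3=1, draws=[0], offspring=[1], Z_4=1
gen 4: Z_4=1, draws=[1], offspring=[1], Z_5=1


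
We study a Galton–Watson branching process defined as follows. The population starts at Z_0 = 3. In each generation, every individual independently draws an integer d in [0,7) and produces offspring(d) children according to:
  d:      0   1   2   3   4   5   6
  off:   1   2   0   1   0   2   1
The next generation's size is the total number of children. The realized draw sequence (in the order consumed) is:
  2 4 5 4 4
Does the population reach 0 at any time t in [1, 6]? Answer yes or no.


yes

gen 0: Z_0=3, draws=[2, 4, 5], offspring=[0, 0, 2], Z_1=2
gen 1: Z_1=2, draws=[4, 4], offspring=[0, 0], Z_2=0
gen 2: Z_2=0, draws=[], offspring=[], Z_3=0
gen 3: Z_3=0, draws=[], offspring=[], Z_4=0
gen 4: Z_4=0, draws=[], offspring=[], Z_5=0
gen 5: Z_5=0, draws=[], offspring=[], Z_6=0


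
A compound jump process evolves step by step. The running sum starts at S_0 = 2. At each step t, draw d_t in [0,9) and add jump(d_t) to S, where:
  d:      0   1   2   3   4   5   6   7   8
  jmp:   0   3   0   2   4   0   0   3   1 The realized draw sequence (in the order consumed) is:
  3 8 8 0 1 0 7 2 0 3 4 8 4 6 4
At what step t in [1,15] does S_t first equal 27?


t=0: S=2, d=3, jump=2, S_1=4
t=1: S=4, d=8, jump=1, S_2=5
t=2: S=5, d=8, jump=1, S_3=6
t=3: S=6, d=0, jump=0, S_4=6
t=4: S=6, d=1, jump=3, S_5=9
t=5: S=9, d=0, jump=0, S_6=9
t=6: S=9, d=7, jump=3, S_7=12
t=7: S=12, d=2, jump=0, S_8=12
t=8: S=12, d=0, jump=0, S_9=12
t=9: S=12, d=3, jump=2, S_10=14
t=10: S=14, d=4, jump=4, S_11=18
t=11: S=18, d=8, jump=1, S_12=19
t=12: S=19, d=4, jump=4, S_13=23
t=13: S=23, d=6, jump=0, S_14=23
t=14: S=23, d=4, jump=4, S_15=27

15


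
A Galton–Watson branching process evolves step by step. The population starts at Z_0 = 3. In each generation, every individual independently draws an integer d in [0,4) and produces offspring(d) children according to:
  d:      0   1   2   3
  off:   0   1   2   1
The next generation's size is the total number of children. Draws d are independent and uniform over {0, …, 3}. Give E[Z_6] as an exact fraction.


Outcome values over d=0..3: [0, 1, 2, 1]
Σy = 4, Σy² = 6, M = 4
μ = 4/4 = 1,  σ² = 6/4 − (1)² = 1/2
E[Z_0] = 3
E[Z_1] = 1·E[Z_0] = 3
E[Z_2] = 1·E[Z_1] = 3
E[Z_3] = 1·E[Z_2] = 3
E[Z_4] = 1·E[Z_3] = 3
E[Z_5] = 1·E[Z_4] = 3
E[Z_6] = 1·E[Z_5] = 3

3


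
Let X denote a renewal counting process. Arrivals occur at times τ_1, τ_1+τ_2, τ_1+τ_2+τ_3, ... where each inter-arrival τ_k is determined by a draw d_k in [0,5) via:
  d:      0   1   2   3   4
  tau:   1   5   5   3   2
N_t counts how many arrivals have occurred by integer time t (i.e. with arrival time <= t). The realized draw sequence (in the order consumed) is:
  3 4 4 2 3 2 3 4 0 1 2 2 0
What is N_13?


4

draw d_1=3: τ_1=3, arrival time A_1=3
draw d_2=4: τ_2=2, arrival time A_2=5
draw d_3=4: τ_3=2, arrival time A_3=7
draw d_4=2: τ_4=5, arrival time A_4=12
draw d_5=3: τ_5=3, arrival time A_5=15
draw d_6=2: τ_6=5, arrival time A_6=20
draw d_7=3: τ_7=3, arrival time A_7=23
draw d_8=4: τ_8=2, arrival time A_8=25
draw d_9=0: τ_9=1, arrival time A_9=26
draw d_10=1: τ_10=5, arrival time A_10=31
draw d_11=2: τ_11=5, arrival time A_11=36
draw d_12=2: τ_12=5, arrival time A_12=41
draw d_13=0: τ_13=1, arrival time A_13=42
N_t over t=0..13: 0:0 1:0 2:0 3:1 4:1 5:2 6:2 7:3 8:3 9:3 10:3 11:3 12:4 13:4


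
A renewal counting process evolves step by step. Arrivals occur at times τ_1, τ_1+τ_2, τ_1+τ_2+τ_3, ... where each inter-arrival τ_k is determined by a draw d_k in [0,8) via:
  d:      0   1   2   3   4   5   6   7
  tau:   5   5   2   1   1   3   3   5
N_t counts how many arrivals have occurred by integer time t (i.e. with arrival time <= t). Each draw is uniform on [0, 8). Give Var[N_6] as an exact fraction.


Inter-arrival values over d=0..7: [5, 5, 2, 1, 1, 3, 3, 5]
Each d has probability 1/8, so the pmf of τ is: f(1) = 1/4, f(2) = 1/8, f(3) = 1/4, f(5) = 3/8
Let p_n(j) = P(N_n = j), with p_0 = [1]. Condition on τ_1: p_n(0) = P(τ > n), and for j >= 1, p_n(j) = Σ_{k<=n} f(k)·p_{n−k}(j−1)
p_1 = [3/4, 1/4]  (j = 0..1)
p_2 = [5/8, 5/16, 1/16]  (j = 0..2)
p_3 = [3/8, 1/2, 7/64, 1/64]  (j = 0..3)
p_4 = [3/8, 23/64, 29/128, 9/256, 1/256]  (j = 0..4)
p_5 = [0, 43/64, 59/256, 11/128, 11/1024, 1/1024]  (j = 0..5)
p_6 = [0, 27/64, 221/512, 29/256, 61/2048, 13/4096, 1/4096]  (j = 0..6)
E[N_6] = Σ j·p_6(j) = 7215/4096;  E[N_6²] = Σ j²·p_6(j) = 15289/4096
Var[N_6] = 15289/4096 − (7215/4096)² = 10567519/16777216

10567519/16777216


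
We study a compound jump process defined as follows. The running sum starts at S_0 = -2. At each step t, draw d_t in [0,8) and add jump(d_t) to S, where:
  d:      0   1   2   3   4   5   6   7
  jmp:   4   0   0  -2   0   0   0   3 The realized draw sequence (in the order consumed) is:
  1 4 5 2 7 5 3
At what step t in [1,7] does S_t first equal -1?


t=0: S=-2, d=1, jump=0, S_1=-2
t=1: S=-2, d=4, jump=0, S_2=-2
t=2: S=-2, d=5, jump=0, S_3=-2
t=3: S=-2, d=2, jump=0, S_4=-2
t=4: S=-2, d=7, jump=3, S_5=1
t=5: S=1, d=5, jump=0, S_6=1
t=6: S=1, d=3, jump=-2, S_7=-1

7


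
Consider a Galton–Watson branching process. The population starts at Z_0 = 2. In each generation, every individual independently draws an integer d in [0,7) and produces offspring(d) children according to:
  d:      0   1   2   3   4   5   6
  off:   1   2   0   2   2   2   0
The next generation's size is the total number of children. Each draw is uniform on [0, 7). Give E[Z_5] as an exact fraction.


Outcome values over d=0..6: [1, 2, 0, 2, 2, 2, 0]
Σy = 9, Σy² = 17, M = 7
μ = 9/7 = 9/7,  σ² = 17/7 − (9/7)² = 38/49
E[Z_0] = 2
E[Z_1] = 9/7·E[Z_0] = 18/7
E[Z_2] = 9/7·E[Z_1] = 162/49
E[Z_3] = 9/7·E[Z_2] = 1458/343
E[Z_4] = 9/7·E[Z_3] = 13122/2401
E[Z_5] = 9/7·E[Z_4] = 118098/16807

118098/16807


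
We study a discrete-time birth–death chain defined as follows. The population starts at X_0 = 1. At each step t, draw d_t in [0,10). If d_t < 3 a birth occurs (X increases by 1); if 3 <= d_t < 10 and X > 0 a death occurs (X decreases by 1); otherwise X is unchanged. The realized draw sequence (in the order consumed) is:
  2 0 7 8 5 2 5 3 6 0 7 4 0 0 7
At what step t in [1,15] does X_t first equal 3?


2

t=0: X=1, d=2 → birth, X_1=2
t=1: X=2, d=0 → birth, X_2=3
t=2: X=3, d=7 → death, X_3=2
t=3: X=2, d=8 → death, X_4=1
t=4: X=1, d=5 → death, X_5=0
t=5: X=0, d=2 → birth, X_6=1
t=6: X=1, d=5 → death, X_7=0
t=7: X=0, d=3 → hold, X_8=0
t=8: X=0, d=6 → hold, X_9=0
t=9: X=0, d=0 → birth, X_10=1
t=10: X=1, d=7 → death, X_11=0
t=11: X=0, d=4 → hold, X_12=0
t=12: X=0, d=0 → birth, X_13=1
t=13: X=1, d=0 → birth, X_14=2
t=14: X=2, d=7 → death, X_15=1


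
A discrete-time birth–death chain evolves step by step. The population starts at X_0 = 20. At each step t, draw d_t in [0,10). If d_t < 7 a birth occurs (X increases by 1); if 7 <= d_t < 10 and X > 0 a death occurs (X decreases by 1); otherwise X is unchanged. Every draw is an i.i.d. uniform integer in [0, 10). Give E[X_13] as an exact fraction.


X can drop by at most 1 per step and X_0 = 20 > T = 13, so X_t >= 20 − t >= 7 > 0 for every t <= 13: the floor at 0 (the 'and X > 0' condition) never binds. Hence X_13 = X_0 + Σ_{t<13} Y_t with i.i.d. increments Y_t = y(d_t) ∈ {+1, −1, 0}.
Outcome values over d=0..9: [1, 1, 1, 1, 1, 1, 1, -1, -1, -1]
Σy = 4, Σy² = 10, M = 10
μ = 4/10 = 2/5,  σ² = 10/10 − (2/5)² = 21/25
E[X_13] = 20 + 13·(2/5) = 126/5

126/5


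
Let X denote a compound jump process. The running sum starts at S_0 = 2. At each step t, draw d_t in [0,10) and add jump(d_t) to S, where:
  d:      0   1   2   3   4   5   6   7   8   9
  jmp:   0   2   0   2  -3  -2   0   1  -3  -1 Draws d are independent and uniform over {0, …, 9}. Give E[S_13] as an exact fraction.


-16/5

Outcome values over d=0..9: [0, 2, 0, 2, -3, -2, 0, 1, -3, -1]
Σy = -4, Σy² = 32, M = 10
μ = -4/10 = -2/5,  σ² = 32/10 − (-2/5)² = 76/25
E[S_13] = 2 + 13·(-2/5) = -16/5


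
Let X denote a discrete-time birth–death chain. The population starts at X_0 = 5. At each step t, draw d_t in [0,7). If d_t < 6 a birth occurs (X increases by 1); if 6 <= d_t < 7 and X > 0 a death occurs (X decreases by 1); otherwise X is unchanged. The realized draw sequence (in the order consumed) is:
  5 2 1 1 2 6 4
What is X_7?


10

t=0: X=5, d=5 → birth, X_1=6
t=1: X=6, d=2 → birth, X_2=7
t=2: X=7, d=1 → birth, X_3=8
t=3: X=8, d=1 → birth, X_4=9
t=4: X=9, d=2 → birth, X_5=10
t=5: X=10, d=6 → death, X_6=9
t=6: X=9, d=4 → birth, X_7=10


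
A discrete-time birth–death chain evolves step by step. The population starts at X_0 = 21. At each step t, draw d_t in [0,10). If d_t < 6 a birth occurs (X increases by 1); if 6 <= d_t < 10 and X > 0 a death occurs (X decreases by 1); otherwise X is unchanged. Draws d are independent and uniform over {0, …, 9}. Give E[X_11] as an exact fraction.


116/5

X can drop by at most 1 per step and X_0 = 21 > T = 11, so X_t >= 21 − t >= 10 > 0 for every t <= 11: the floor at 0 (the 'and X > 0' condition) never binds. Hence X_11 = X_0 + Σ_{t<11} Y_t with i.i.d. increments Y_t = y(d_t) ∈ {+1, −1, 0}.
Outcome values over d=0..9: [1, 1, 1, 1, 1, 1, -1, -1, -1, -1]
Σy = 2, Σy² = 10, M = 10
μ = 2/10 = 1/5,  σ² = 10/10 − (1/5)² = 24/25
E[X_11] = 21 + 11·(1/5) = 116/5


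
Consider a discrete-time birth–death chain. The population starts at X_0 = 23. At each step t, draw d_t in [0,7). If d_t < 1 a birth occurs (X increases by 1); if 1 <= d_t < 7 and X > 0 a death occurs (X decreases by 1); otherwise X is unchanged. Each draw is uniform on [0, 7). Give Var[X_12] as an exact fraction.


288/49

X can drop by at most 1 per step and X_0 = 23 > T = 12, so X_t >= 23 − t >= 11 > 0 for every t <= 12: the floor at 0 (the 'and X > 0' condition) never binds. Hence X_12 = X_0 + Σ_{t<12} Y_t with i.i.d. increments Y_t = y(d_t) ∈ {+1, −1, 0}.
Outcome values over d=0..6: [1, -1, -1, -1, -1, -1, -1]
Σy = -5, Σy² = 7, M = 7
μ = -5/7 = -5/7,  σ² = 7/7 − (-5/7)² = 24/49
Independent increments: Var[X_12] = 12·σ² = 12·(24/49) = 288/49


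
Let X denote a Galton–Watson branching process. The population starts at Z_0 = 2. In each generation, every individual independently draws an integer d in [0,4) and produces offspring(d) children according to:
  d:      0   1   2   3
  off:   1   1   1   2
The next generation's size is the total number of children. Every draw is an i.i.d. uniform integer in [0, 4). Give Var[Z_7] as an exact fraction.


2894109375/134217728

Outcome values over d=0..3: [1, 1, 1, 2]
Σy = 5, Σy² = 7, M = 4
μ = 5/4 = 5/4,  σ² = 7/4 − (5/4)² = 3/16
V_0 = 0, E_0 = 2
V_1 = 3/16·E_0 + (5/4)²·V_0 = 3/8;  E_1 = 5/2
V_2 = 3/16·E_1 + (5/4)²·V_1 = 135/128;  E_2 = 25/8
V_3 = 3/16·E_2 + (5/4)²·V_2 = 4575/2048;  E_3 = 125/32
V_4 = 3/16·E_3 + (5/4)²·V_3 = 138375/32768;  E_4 = 625/128
V_5 = 3/16·E_4 + (5/4)²·V_4 = 3939375/524288;  E_5 = 3125/512
V_6 = 3/16·E_5 + (5/4)²·V_5 = 108084375/8388608;  E_6 = 15625/2048
V_7 = 3/16·E_6 + (5/4)²·V_6 = 2894109375/134217728;  E_7 = 78125/8192


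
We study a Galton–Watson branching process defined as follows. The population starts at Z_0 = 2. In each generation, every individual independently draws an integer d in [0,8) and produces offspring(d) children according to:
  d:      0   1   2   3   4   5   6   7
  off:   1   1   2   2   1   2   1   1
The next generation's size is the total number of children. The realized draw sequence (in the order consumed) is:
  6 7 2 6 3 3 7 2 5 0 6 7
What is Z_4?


7

gen 0: Z_0=2, draws=[6, 7], offspring=[1, 1], Z_1=2
gen 1: Z_1=2, draws=[2, 6], offspring=[2, 1], Z_2=3
gen 2: Z_2=3, draws=[3, 3, 7], offspring=[2, 2, 1], Z_3=5
gen 3: Z_3=5, draws=[2, 5, 0, 6, 7], offspring=[2, 2, 1, 1, 1], Z_4=7


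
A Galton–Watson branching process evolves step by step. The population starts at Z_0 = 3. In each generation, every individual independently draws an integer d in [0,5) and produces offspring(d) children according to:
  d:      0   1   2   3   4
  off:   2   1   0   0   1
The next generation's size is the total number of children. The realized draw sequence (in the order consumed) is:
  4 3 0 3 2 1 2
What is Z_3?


0

gen 0: Z_0=3, draws=[4, 3, 0], offspring=[1, 0, 2], Z_1=3
gen 1: Z_1=3, draws=[3, 2, 1], offspring=[0, 0, 1], Z_2=1
gen 2: Z_2=1, draws=[2], offspring=[0], Z_3=0


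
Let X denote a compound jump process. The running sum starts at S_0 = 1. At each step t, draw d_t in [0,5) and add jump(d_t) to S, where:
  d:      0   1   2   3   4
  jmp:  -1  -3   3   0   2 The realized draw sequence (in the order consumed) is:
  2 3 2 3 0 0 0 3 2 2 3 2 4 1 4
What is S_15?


t=0: S=1, d=2, jump=3, S_1=4
t=1: S=4, d=3, jump=0, S_2=4
t=2: S=4, d=2, jump=3, S_3=7
t=3: S=7, d=3, jump=0, S_4=7
t=4: S=7, d=0, jump=-1, S_5=6
t=5: S=6, d=0, jump=-1, S_6=5
t=6: S=5, d=0, jump=-1, S_7=4
t=7: S=4, d=3, jump=0, S_8=4
t=8: S=4, d=2, jump=3, S_9=7
t=9: S=7, d=2, jump=3, S_10=10
t=10: S=10, d=3, jump=0, S_11=10
t=11: S=10, d=2, jump=3, S_12=13
t=12: S=13, d=4, jump=2, S_13=15
t=13: S=15, d=1, jump=-3, S_14=12
t=14: S=12, d=4, jump=2, S_15=14

14


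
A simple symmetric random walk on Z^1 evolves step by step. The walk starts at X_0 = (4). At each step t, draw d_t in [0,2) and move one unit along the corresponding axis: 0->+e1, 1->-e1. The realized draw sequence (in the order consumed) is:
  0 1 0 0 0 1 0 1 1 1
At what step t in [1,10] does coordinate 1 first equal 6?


t=0: X=(4), d=0 → +e1, X_1=(5)
t=1: X=(5), d=1 → -e1, X_2=(4)
t=2: X=(4), d=0 → +e1, X_3=(5)
t=3: X=(5), d=0 → +e1, X_4=(6)
t=4: X=(6), d=0 → +e1, X_5=(7)
t=5: X=(7), d=1 → -e1, X_6=(6)
t=6: X=(6), d=0 → +e1, X_7=(7)
t=7: X=(7), d=1 → -e1, X_8=(6)
t=8: X=(6), d=1 → -e1, X_9=(5)
t=9: X=(5), d=1 → -e1, X_10=(4)

4


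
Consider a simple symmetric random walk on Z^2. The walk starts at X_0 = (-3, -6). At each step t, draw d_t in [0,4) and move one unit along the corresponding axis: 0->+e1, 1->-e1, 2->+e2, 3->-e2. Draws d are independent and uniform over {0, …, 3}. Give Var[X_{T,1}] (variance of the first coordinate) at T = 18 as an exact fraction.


Outcome values over d=0..3: [1, -1, 0, 0]
Σy = 0, Σy² = 2, M = 4
μ = 0/4 = 0,  σ² = 2/4 − (0)² = 1/2
Independent increments: Var[X_18] = 18·σ² = 18·(1/2) = 9

9


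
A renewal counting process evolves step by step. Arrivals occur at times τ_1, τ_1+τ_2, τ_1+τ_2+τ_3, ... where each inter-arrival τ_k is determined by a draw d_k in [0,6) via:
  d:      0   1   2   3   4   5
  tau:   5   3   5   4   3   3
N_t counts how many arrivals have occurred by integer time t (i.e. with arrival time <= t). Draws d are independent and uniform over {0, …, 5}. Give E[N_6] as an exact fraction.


5/4

Inter-arrival values over d=0..5: [5, 3, 5, 4, 3, 3]
Each d has probability 1/6, so the pmf of τ is: f(3) = 1/2, f(4) = 1/6, f(5) = 1/3
Renewal equation for m(n) = E[N_n]: condition on τ_1 = k (if k <= n, one arrival plus a fresh copy on the remaining n−k steps): m(n) = F(n) + Σ_{k<=n} f(k)·m(n−k), where F(n) = P(τ <= n) and m(0) = 0
m(1) = F(1) = 0
m(2) = F(2) = 0
m(3) = F(3) = 1/2
m(4) = F(4) = 2/3
m(5) = F(5) = 1
m(6) = F(6) + f(3)·m(3) = 1 + 1/2·1/2 = 5/4
E[N_6] = m(6) = 5/4


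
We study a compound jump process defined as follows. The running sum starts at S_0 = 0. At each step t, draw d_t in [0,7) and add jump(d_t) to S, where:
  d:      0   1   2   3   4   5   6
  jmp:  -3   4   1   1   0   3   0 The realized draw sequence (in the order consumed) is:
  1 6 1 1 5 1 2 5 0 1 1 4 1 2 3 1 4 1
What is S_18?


42

t=0: S=0, d=1, jump=4, S_1=4
t=1: S=4, d=6, jump=0, S_2=4
t=2: S=4, d=1, jump=4, S_3=8
t=3: S=8, d=1, jump=4, S_4=12
t=4: S=12, d=5, jump=3, S_5=15
t=5: S=15, d=1, jump=4, S_6=19
t=6: S=19, d=2, jump=1, S_7=20
t=7: S=20, d=5, jump=3, S_8=23
t=8: S=23, d=0, jump=-3, S_9=20
t=9: S=20, d=1, jump=4, S_10=24
t=10: S=24, d=1, jump=4, S_11=28
t=11: S=28, d=4, jump=0, S_12=28
t=12: S=28, d=1, jump=4, S_13=32
t=13: S=32, d=2, jump=1, S_14=33
t=14: S=33, d=3, jump=1, S_15=34
t=15: S=34, d=1, jump=4, S_16=38
t=16: S=38, d=4, jump=0, S_17=38
t=17: S=38, d=1, jump=4, S_18=42
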